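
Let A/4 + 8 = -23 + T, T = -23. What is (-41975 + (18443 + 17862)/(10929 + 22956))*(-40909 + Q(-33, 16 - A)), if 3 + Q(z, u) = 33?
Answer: 11628330539006/6777 ≈ 1.7159e+9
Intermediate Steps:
A = -216 (A = -32 + 4*(-23 - 23) = -32 + 4*(-46) = -32 - 184 = -216)
Q(z, u) = 30 (Q(z, u) = -3 + 33 = 30)
(-41975 + (18443 + 17862)/(10929 + 22956))*(-40909 + Q(-33, 16 - A)) = (-41975 + (18443 + 17862)/(10929 + 22956))*(-40909 + 30) = (-41975 + 36305/33885)*(-40879) = (-41975 + 36305*(1/33885))*(-40879) = (-41975 + 7261/6777)*(-40879) = -284457314/6777*(-40879) = 11628330539006/6777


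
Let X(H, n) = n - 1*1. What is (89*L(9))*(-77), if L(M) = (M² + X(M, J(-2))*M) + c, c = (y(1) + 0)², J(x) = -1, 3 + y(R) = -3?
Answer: -678447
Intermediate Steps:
y(R) = -6 (y(R) = -3 - 3 = -6)
X(H, n) = -1 + n (X(H, n) = n - 1 = -1 + n)
c = 36 (c = (-6 + 0)² = (-6)² = 36)
L(M) = 36 + M² - 2*M (L(M) = (M² + (-1 - 1)*M) + 36 = (M² - 2*M) + 36 = 36 + M² - 2*M)
(89*L(9))*(-77) = (89*(36 + 9² - 2*9))*(-77) = (89*(36 + 81 - 18))*(-77) = (89*99)*(-77) = 8811*(-77) = -678447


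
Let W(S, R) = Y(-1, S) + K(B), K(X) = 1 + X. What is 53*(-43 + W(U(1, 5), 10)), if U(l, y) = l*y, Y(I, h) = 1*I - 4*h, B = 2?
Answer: -3233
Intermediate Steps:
Y(I, h) = I - 4*h
W(S, R) = 2 - 4*S (W(S, R) = (-1 - 4*S) + (1 + 2) = (-1 - 4*S) + 3 = 2 - 4*S)
53*(-43 + W(U(1, 5), 10)) = 53*(-43 + (2 - 4*5)) = 53*(-43 + (2 - 20)) = 53*(-43 - 18) = 53*(-61) = -3233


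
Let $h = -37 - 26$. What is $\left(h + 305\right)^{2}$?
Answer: $58564$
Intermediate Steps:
$h = -63$
$\left(h + 305\right)^{2} = \left(-63 + 305\right)^{2} = 242^{2} = 58564$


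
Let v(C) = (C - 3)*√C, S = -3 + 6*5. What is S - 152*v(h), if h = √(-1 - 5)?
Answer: 27 + 152*6^(¼)*√I*(3 - I*√6) ≈ 943.69 + 92.604*I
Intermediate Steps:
h = I*√6 (h = √(-6) = I*√6 ≈ 2.4495*I)
S = 27 (S = -3 + 30 = 27)
v(C) = √C*(-3 + C) (v(C) = (-3 + C)*√C = √C*(-3 + C))
S - 152*v(h) = 27 - 152*√(I*√6)*(-3 + I*√6) = 27 - 152*6^(¼)*√I*(-3 + I*√6)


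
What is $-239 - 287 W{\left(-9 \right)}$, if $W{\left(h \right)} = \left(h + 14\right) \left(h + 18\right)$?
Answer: $-13154$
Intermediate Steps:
$W{\left(h \right)} = \left(14 + h\right) \left(18 + h\right)$
$-239 - 287 W{\left(-9 \right)} = -239 - 287 \left(252 + \left(-9\right)^{2} + 32 \left(-9\right)\right) = -239 - 287 \left(252 + 81 - 288\right) = -239 - 12915 = -13154$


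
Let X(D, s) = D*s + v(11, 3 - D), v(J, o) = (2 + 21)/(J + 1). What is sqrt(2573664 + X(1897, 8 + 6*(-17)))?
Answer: 5*sqrt(3449301)/6 ≈ 1547.7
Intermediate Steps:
v(J, o) = 23/(1 + J)
X(D, s) = 23/12 + D*s (X(D, s) = D*s + 23/(1 + 11) = D*s + 23/12 = 23/12 + D*s)
sqrt(2573664 + X(1897, 8 + 6*(-17))) = sqrt(2573664 + (23/12 + 1897*(8 + 6*(-17)))) = sqrt(2573664 + (23/12 + 1897*(8 - 102))) = sqrt(2573664 + (23/12 + 1897*(-94))) = sqrt(2573664 + (23/12 - 178318)) = sqrt(2573664 - 2139793/12) = sqrt(28744175/12) = 5*sqrt(3449301)/6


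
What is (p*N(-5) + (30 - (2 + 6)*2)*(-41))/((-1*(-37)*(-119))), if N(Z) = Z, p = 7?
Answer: 87/629 ≈ 0.13831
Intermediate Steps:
(p*N(-5) + (30 - (2 + 6)*2)*(-41))/((-1*(-37)*(-119))) = (7*(-5) + (30 - (2 + 6)*2)*(-41))/((-1*(-37)*(-119))) = (-35 + (30 - 8*2)*(-41))/((37*(-119))) = (-35 + (30 - 1*16)*(-41))/(-4403) = (-35 + (30 - 16)*(-41))*(-1/4403) = (-35 + 14*(-41))*(-1/4403) = (-35 - 574)*(-1/4403) = -609*(-1/4403) = 87/629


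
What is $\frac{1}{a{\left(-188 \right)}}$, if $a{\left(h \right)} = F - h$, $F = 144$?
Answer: $\frac{1}{332} \approx 0.003012$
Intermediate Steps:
$a{\left(h \right)} = 144 - h$
$\frac{1}{a{\left(-188 \right)}} = \frac{1}{144 - -188} = \frac{1}{144 + 188} = \frac{1}{332}$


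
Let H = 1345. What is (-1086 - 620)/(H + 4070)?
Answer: -1706/5415 ≈ -0.31505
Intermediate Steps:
(-1086 - 620)/(H + 4070) = (-1086 - 620)/(1345 + 4070) = -1706/5415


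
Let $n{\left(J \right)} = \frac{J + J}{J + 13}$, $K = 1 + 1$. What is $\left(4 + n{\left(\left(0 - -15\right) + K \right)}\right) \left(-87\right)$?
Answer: $- \frac{2233}{5} \approx -446.6$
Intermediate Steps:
$K = 2$
$n{\left(J \right)} = \frac{2 J}{13 + J}$
$\left(4 + n{\left(\left(0 - -15\right) + K \right)}\right) \left(-87\right) = \left(4 + \frac{2 \left(\left(0 - -15\right) + 2\right)}{13 + \left(\left(0 - -15\right) + 2\right)}\right) \left(-87\right) = \left(4 + \frac{2 \left(\left(0 + 15\right) + 2\right)}{13 + \left(\left(0 + 15\right) + 2\right)}\right) \left(-87\right) = \left(4 + \frac{2 \left(15 + 2\right)}{13 + \left(15 + 2\right)}\right) \left(-87\right) = \left(4 + 2 \cdot 17 \frac{1}{13 + 17}\right) \left(-87\right) = \left(4 + 2 \cdot 17 \cdot \frac{1}{30}\right) \left(-87\right) = \left(4 + \frac{17}{15}\right) \left(-87\right) = \frac{77}{15} \left(-87\right) = - \frac{2233}{5}$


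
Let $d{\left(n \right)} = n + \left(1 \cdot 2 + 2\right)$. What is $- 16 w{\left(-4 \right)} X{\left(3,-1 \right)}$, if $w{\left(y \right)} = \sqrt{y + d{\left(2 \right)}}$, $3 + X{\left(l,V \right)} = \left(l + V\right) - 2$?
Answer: $48 \sqrt{2} \approx 67.882$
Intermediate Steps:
$X{\left(l,V \right)} = -5 + V + l$ ($X{\left(l,V \right)} = -3 - \left(2 - V - l\right) = -3 + \left(-2 + V + l\right) = -5 + V + l$)
$d{\left(n \right)} = 4 + n$ ($d{\left(n \right)} = n + \left(2 + 2\right) = n + 4 = 4 + n$)
$w{\left(y \right)} = \sqrt{6 + y}$ ($w{\left(y \right)} = \sqrt{y + \left(4 + 2\right)} = \sqrt{y + 6} = \sqrt{6 + y}$)
$- 16 w{\left(-4 \right)} X{\left(3,-1 \right)} = - 16 \sqrt{6 - 4} \left(-5 - 1 + 3\right) = - 16 \sqrt{2} \left(-3\right) = 48 \sqrt{2}$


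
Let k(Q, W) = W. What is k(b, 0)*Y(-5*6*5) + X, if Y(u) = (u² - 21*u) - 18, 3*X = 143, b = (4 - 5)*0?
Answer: 143/3 ≈ 47.667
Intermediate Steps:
b = 0 (b = -1*0 = 0)
X = 143/3 (X = (⅓)*143 = 143/3 ≈ 47.667)
Y(u) = -18 + u² - 21*u
k(b, 0)*Y(-5*6*5) + X = 0*(-18 + (-5*6*5)² - 21*(-5*6)*5) + 143/3 = 0*(-18 + (-30*5)² - (-630)*5) + 143/3 = 0*(-18 + (-150)² - 21*(-150)) + 143/3 = 0*(-18 + 22500 + 3150) + 143/3 = 0*25632 + 143/3 = 0 + 143/3 = 143/3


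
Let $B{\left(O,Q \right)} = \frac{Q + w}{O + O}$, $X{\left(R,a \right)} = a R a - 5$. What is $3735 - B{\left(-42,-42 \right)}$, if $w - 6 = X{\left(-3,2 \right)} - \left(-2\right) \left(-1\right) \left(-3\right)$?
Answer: $\frac{313693}{84} \approx 3734.4$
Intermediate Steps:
$X{\left(R,a \right)} = -5 + R a^{2}$ ($X{\left(R,a \right)} = R a a - 5 = R a^{2} - 5 = -5 + R a^{2}$)
$w = -5$ ($w = 6 - \left(5 + 12 + \left(-2\right) \left(-1\right) \left(-3\right)\right) = 6 - \left(17 + 2 \left(-3\right)\right) = 6 - 11 = -5$)
$B{\left(O,Q \right)} = \frac{-5 + Q}{2 O}$ ($B{\left(O,Q \right)} = \frac{Q - 5}{O + O} = \frac{-5 + Q}{2 O}$)
$3735 - B{\left(-42,-42 \right)} = 3735 - \frac{-5 - 42}{2 \left(-42\right)} = 3735 - \frac{1}{2} \left(- \frac{1}{42}\right) \left(-47\right) = 3735 - \frac{47}{84} = \frac{313693}{84}$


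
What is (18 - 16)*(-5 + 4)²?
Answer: 2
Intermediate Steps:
(18 - 16)*(-5 + 4)² = 2*(-1)² = 2*1 = 2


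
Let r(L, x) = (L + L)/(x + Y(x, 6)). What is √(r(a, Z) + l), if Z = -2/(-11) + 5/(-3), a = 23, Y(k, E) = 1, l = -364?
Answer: I*√7342/4 ≈ 21.421*I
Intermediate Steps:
Z = -49/33 (Z = -2*(-1/11) + 5*(-⅓) = 2/11 - 5/3 = -49/33 ≈ -1.4848)
r(L, x) = 2*L/(1 + x) (r(L, x) = (L + L)/(x + 1) = (2*L)/(1 + x) = 2*L/(1 + x))
√(r(a, Z) + l) = √(2*23/(1 - 49/33) - 364) = √(2*23/(-16/33) - 364) = √(2*23*(-33/16) - 364) = √(-759/8 - 364) = √(-3671/8) = I*√7342/4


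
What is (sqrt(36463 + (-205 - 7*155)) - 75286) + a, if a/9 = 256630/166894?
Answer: -6281236007/83447 + sqrt(35173) ≈ -75085.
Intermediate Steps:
a = 1154835/83447 (a = 9*(256630/166894) = 9*(256630*(1/166894)) = 9*(128315/83447) = 1154835/83447 ≈ 13.839)
(sqrt(36463 + (-205 - 7*155)) - 75286) + a = (sqrt(36463 + (-205 - 7*155)) - 75286) + 1154835/83447 = (sqrt(36463 + (-205 - 1085)) - 75286) + 1154835/83447 = (sqrt(36463 - 1290) - 75286) + 1154835/83447 = (sqrt(35173) - 75286) + 1154835/83447 = (-75286 + sqrt(35173)) + 1154835/83447 = -6281236007/83447 + sqrt(35173)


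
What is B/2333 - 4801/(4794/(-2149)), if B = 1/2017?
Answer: 48549946817483/22558938834 ≈ 2152.1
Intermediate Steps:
B = 1/2017 ≈ 0.00049579
B/2333 - 4801/(4794/(-2149)) = (1/2017)/2333 - 4801/(4794/(-2149)) = (1/2017)*(1/2333) - 4801/(4794*(-1/2149)) = 1/4705661 - 4801/(-4794/2149) = 1/4705661 - 4801*(-2149/4794) = 1/4705661 + 10317349/4794 = 48549946817483/22558938834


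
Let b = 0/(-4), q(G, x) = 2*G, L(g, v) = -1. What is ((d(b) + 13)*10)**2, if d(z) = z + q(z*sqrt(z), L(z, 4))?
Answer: 16900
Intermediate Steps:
b = 0 (b = 0*(-1/4) = 0)
d(z) = z + 2*z**(3/2) (d(z) = z + 2*(z*sqrt(z)) = z + 2*z**(3/2))
((d(b) + 13)*10)**2 = (((0 + 2*0**(3/2)) + 13)*10)**2 = (((0 + 2*0) + 13)*10)**2 = (((0 + 0) + 13)*10)**2 = ((0 + 13)*10)**2 = (13*10)**2 = 130**2 = 16900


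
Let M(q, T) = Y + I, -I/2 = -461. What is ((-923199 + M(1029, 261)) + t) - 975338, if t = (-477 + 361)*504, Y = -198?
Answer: -1956277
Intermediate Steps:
I = 922 (I = -2*(-461) = 922)
t = -58464 (t = -116*504 = -58464)
M(q, T) = 724 (M(q, T) = -198 + 922 = 724)
((-923199 + M(1029, 261)) + t) - 975338 = ((-923199 + 724) - 58464) - 975338 = (-922475 - 58464) - 975338 = -980939 - 975338 = -1956277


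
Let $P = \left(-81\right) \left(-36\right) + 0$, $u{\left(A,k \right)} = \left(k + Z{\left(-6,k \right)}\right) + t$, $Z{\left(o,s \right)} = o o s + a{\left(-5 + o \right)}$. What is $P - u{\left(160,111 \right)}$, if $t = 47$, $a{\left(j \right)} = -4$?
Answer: $-1234$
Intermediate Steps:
$Z{\left(o,s \right)} = -4 + s o^{2}$ ($Z{\left(o,s \right)} = o o s - 4 = o^{2} s - 4 = s o^{2} - 4 = -4 + s o^{2}$)
$u{\left(A,k \right)} = 43 + 37 k$ ($u{\left(A,k \right)} = \left(k + \left(-4 + k \left(-6\right)^{2}\right)\right) + 47 = \left(k + \left(-4 + k 36\right)\right) + 47 = \left(k + \left(-4 + 36 k\right)\right) + 47 = \left(-4 + 37 k\right) + 47 = 43 + 37 k$)
$P = 2916$ ($P = 2916 + 0 = 2916$)
$P - u{\left(160,111 \right)} = 2916 - \left(43 + 37 \cdot 111\right) = 2916 - \left(43 + 4107\right) = 2916 - 4150 = -1234$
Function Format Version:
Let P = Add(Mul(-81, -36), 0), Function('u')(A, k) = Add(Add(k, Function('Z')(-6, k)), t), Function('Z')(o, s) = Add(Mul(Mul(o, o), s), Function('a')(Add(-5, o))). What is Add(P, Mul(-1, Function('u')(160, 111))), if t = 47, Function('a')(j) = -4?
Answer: -1234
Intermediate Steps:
Function('Z')(o, s) = Add(-4, Mul(s, Pow(o, 2))) (Function('Z')(o, s) = Add(Mul(Mul(o, o), s), -4) = Add(Mul(Pow(o, 2), s), -4) = Add(Mul(s, Pow(o, 2)), -4) = Add(-4, Mul(s, Pow(o, 2))))
Function('u')(A, k) = Add(43, Mul(37, k)) (Function('u')(A, k) = Add(Add(k, Add(-4, Mul(k, Pow(-6, 2)))), 47) = Add(Add(k, Add(-4, Mul(k, 36))), 47) = Add(Add(k, Add(-4, Mul(36, k))), 47) = Add(Add(-4, Mul(37, k)), 47) = Add(43, Mul(37, k)))
P = 2916 (P = Add(2916, 0) = 2916)
Add(P, Mul(-1, Function('u')(160, 111))) = Add(2916, Mul(-1, Add(43, Mul(37, 111)))) = Add(2916, Mul(-1, Add(43, 4107))) = Add(2916, Mul(-1, 4150)) = Add(2916, -4150) = -1234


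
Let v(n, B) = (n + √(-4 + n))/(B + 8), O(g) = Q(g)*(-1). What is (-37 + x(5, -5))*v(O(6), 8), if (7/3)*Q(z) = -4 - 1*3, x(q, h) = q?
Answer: -6 - 2*I ≈ -6.0 - 2.0*I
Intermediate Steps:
Q(z) = -3 (Q(z) = 3*(-4 - 1*3)/7 = 3*(-4 - 3)/7 = (3/7)*(-7) = -3)
O(g) = 3 (O(g) = -3*(-1) = 3)
v(n, B) = (n + √(-4 + n))/(8 + B)
(-37 + x(5, -5))*v(O(6), 8) = (-37 + 5)*((3 + √(-4 + 3))/(8 + 8)) = -32*(3 + √(-1))/16 = -2*(3 + I) = -32*(3/16 + I/16) = -6 - 2*I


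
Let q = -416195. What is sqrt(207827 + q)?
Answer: 12*I*sqrt(1447) ≈ 456.47*I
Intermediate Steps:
sqrt(207827 + q) = sqrt(207827 - 416195) = sqrt(-208368) = 12*I*sqrt(1447)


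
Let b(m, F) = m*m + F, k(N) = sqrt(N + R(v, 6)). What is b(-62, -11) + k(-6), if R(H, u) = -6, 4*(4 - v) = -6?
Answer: 3833 + 2*I*sqrt(3) ≈ 3833.0 + 3.4641*I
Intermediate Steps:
v = 11/2 (v = 4 - 1/4*(-6) = 4 + 3/2 = 11/2 ≈ 5.5000)
k(N) = sqrt(-6 + N) (k(N) = sqrt(N - 6) = sqrt(-6 + N))
b(m, F) = F + m**2 (b(m, F) = m**2 + F = F + m**2)
b(-62, -11) + k(-6) = (-11 + (-62)**2) + sqrt(-6 - 6) = (-11 + 3844) + sqrt(-12) = 3833 + 2*I*sqrt(3)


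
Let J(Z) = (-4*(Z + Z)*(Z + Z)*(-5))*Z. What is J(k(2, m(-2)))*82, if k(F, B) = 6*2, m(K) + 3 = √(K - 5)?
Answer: 11335680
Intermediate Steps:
m(K) = -3 + √(-5 + K) (m(K) = -3 + √(K - 5) = -3 + √(-5 + K))
k(F, B) = 12
J(Z) = 80*Z³ (J(Z) = (-4*2*Z*2*Z*(-5))*Z = (-16*Z²*(-5))*Z = (80*Z²)*Z = 80*Z³)
J(k(2, m(-2)))*82 = (80*12³)*82 = (80*1728)*82 = 138240*82 = 11335680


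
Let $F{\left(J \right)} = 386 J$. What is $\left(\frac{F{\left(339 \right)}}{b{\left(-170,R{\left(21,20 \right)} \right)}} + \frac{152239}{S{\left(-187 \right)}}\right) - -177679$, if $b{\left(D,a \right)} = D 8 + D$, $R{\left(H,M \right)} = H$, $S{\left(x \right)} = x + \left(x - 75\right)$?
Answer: $\frac{20294743919}{114495} \approx 1.7725 \cdot 10^{5}$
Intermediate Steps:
$S{\left(x \right)} = -75 + 2 x$ ($S{\left(x \right)} = x + \left(-75 + x\right) = -75 + 2 x$)
$b{\left(D,a \right)} = 9 D$ ($b{\left(D,a \right)} = 8 D + D = 9 D$)
$\left(\frac{F{\left(339 \right)}}{b{\left(-170,R{\left(21,20 \right)} \right)}} + \frac{152239}{S{\left(-187 \right)}}\right) - -177679 = \left(\frac{386 \cdot 339}{9 \left(-170\right)} + \frac{152239}{-75 + 2 \left(-187\right)}\right) - -177679 = \left(\frac{130854}{-1530} + \frac{152239}{-75 - 374}\right) + 177679 = \left(130854 \left(- \frac{1}{1530}\right) + \frac{152239}{-449}\right) + 177679 = \left(- \frac{21809}{255} + 152239 \left(- \frac{1}{449}\right)\right) + 177679 = \left(- \frac{21809}{255} - \frac{152239}{449}\right) + 177679 = - \frac{48613186}{114495} + 177679 = \frac{20294743919}{114495}$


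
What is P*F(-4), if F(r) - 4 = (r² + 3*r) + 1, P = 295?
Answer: 2655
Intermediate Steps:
F(r) = 5 + r² + 3*r (F(r) = 4 + ((r² + 3*r) + 1) = 4 + (1 + r² + 3*r) = 5 + r² + 3*r)
P*F(-4) = 295*(5 + (-4)² + 3*(-4)) = 295*(5 + 16 - 12) = 295*9 = 2655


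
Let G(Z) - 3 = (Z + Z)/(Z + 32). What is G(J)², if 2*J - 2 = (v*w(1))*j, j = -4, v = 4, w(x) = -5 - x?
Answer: 116281/6561 ≈ 17.723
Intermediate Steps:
J = 49 (J = 1 + ((4*(-5 - 1*1))*(-4))/2 = 1 + ((4*(-5 - 1))*(-4))/2 = 1 + ((4*(-6))*(-4))/2 = 1 + (-24*(-4))/2 = 1 + (½)*96 = 1 + 48 = 49)
G(Z) = 3 + 2*Z/(32 + Z) (G(Z) = 3 + (Z + Z)/(Z + 32) = 3 + (2*Z)/(32 + Z) = 3 + 2*Z/(32 + Z))
G(J)² = ((96 + 5*49)/(32 + 49))² = ((96 + 245)/81)² = ((1/81)*341)² = (341/81)² = 116281/6561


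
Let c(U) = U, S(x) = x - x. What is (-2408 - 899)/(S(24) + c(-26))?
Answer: 3307/26 ≈ 127.19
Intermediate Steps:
S(x) = 0
(-2408 - 899)/(S(24) + c(-26)) = (-2408 - 899)/(0 - 26) = -3307/(-26) = -3307*(-1/26) = 3307/26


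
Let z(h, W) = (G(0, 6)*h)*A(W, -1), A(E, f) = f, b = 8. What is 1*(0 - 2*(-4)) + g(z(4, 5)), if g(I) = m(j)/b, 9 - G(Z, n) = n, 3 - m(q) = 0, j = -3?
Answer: 67/8 ≈ 8.3750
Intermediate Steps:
m(q) = 3 (m(q) = 3 - 1*0 = 3 + 0 = 3)
G(Z, n) = 9 - n
z(h, W) = -3*h (z(h, W) = ((9 - 1*6)*h)*(-1) = ((9 - 6)*h)*(-1) = (3*h)*(-1) = -3*h)
g(I) = 3/8
1*(0 - 2*(-4)) + g(z(4, 5)) = 1*(0 - 2*(-4)) + 3/8 = 1*(0 + 8) + 3/8 = 1*8 + 3/8 = 8 + 3/8 = 67/8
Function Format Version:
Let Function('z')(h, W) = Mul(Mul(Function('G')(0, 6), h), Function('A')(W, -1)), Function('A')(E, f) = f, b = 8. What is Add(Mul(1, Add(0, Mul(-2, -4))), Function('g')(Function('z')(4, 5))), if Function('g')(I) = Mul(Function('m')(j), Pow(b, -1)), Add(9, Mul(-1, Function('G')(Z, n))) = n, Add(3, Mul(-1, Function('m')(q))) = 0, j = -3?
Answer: Rational(67, 8) ≈ 8.3750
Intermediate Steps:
Function('m')(q) = 3 (Function('m')(q) = Add(3, Mul(-1, 0)) = Add(3, 0) = 3)
Function('G')(Z, n) = Add(9, Mul(-1, n))
Function('z')(h, W) = Mul(-3, h) (Function('z')(h, W) = Mul(Mul(Add(9, Mul(-1, 6)), h), -1) = Mul(Mul(Add(9, -6), h), -1) = Mul(Mul(3, h), -1) = Mul(-3, h))
Function('g')(I) = Rational(3, 8) (Function('g')(I) = Mul(3, Pow(8, -1)) = Mul(3, Rational(1, 8)) = Rational(3, 8))
Add(Mul(1, Add(0, Mul(-2, -4))), Function('g')(Function('z')(4, 5))) = Add(Mul(1, Add(0, Mul(-2, -4))), Rational(3, 8)) = Add(Mul(1, Add(0, 8)), Rational(3, 8)) = Add(Mul(1, 8), Rational(3, 8)) = Add(8, Rational(3, 8)) = Rational(67, 8)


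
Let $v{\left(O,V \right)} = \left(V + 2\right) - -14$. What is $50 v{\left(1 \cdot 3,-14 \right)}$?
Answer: $100$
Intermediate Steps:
$v{\left(O,V \right)} = 16 + V$ ($v{\left(O,V \right)} = \left(2 + V\right) + 14 = 16 + V$)
$50 v{\left(1 \cdot 3,-14 \right)} = 50 \left(16 - 14\right) = 50 \cdot 2 = 100$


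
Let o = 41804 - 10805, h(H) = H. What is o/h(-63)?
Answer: -10333/21 ≈ -492.05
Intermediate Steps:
o = 30999
o/h(-63) = 30999/(-63) = 30999*(-1/63) = -10333/21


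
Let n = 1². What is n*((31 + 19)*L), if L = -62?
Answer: -3100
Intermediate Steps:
n = 1
n*((31 + 19)*L) = 1*((31 + 19)*(-62)) = 1*(50*(-62)) = 1*(-3100) = -3100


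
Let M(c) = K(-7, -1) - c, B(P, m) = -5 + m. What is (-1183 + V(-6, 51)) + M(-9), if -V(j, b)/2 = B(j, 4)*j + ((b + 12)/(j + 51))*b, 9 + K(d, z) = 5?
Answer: -6664/5 ≈ -1332.8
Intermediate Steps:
K(d, z) = -4 (K(d, z) = -9 + 5 = -4)
V(j, b) = 2*j - 2*b*(12 + b)/(51 + j) (V(j, b) = -2*((-5 + 4)*j + ((b + 12)/(j + 51))*b) = -2*(-j + ((12 + b)/(51 + j))*b) = -2*(-j + b*(12 + b)/(51 + j)) = 2*j - 2*b*(12 + b)/(51 + j))
M(c) = -4 - c
(-1183 + V(-6, 51)) + M(-9) = (-1183 + 2*((-6)**2 - 1*51**2 - 12*51 + 51*(-6))/(51 - 6)) + (-4 - 1*(-9)) = (-1183 + 2*(36 - 1*2601 - 612 - 306)/45) + (-4 + 9) = (-1183 + 2*(1/45)*(36 - 2601 - 612 - 306)) + 5 = (-1183 + 2*(1/45)*(-3483)) + 5 = (-1183 - 774/5) + 5 = -6689/5 + 5 = -6664/5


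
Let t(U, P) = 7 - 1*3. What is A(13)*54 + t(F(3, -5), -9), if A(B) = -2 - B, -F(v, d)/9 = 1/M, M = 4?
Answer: -806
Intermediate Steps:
F(v, d) = -9/4
t(U, P) = 4 (t(U, P) = 7 - 3 = 4)
A(13)*54 + t(F(3, -5), -9) = (-2 - 1*13)*54 + 4 = (-2 - 13)*54 + 4 = -15*54 + 4 = -810 + 4 = -806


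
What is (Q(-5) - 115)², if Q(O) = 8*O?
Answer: 24025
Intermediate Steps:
(Q(-5) - 115)² = (8*(-5) - 115)² = (-40 - 115)² = (-155)² = 24025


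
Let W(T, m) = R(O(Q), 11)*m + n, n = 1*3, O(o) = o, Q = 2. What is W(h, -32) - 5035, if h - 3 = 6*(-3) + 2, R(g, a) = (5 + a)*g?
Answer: -6056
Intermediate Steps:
R(g, a) = g*(5 + a)
n = 3
h = -13 (h = 3 + (6*(-3) + 2) = 3 + (-18 + 2) = 3 - 16 = -13)
W(T, m) = 3 + 32*m (W(T, m) = (2*(5 + 11))*m + 3 = (2*16)*m + 3 = 32*m + 3 = 3 + 32*m)
W(h, -32) - 5035 = (3 + 32*(-32)) - 5035 = (3 - 1024) - 5035 = -1021 - 5035 = -6056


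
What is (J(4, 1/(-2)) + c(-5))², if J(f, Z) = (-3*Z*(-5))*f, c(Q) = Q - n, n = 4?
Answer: 1521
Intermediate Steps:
c(Q) = -4 + Q (c(Q) = Q - 1*4 = Q - 4 = -4 + Q)
J(f, Z) = 15*Z*f (J(f, Z) = (-(-15)*Z)*f = (15*Z)*f = 15*Z*f)
(J(4, 1/(-2)) + c(-5))² = (15*4/(-2) + (-4 - 5))² = (15*(-½)*4 - 9)² = (-30 - 9)² = (-39)² = 1521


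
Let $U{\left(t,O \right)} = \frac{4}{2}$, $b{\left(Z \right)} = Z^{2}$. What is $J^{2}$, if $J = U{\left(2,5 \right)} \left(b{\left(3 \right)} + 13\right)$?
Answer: $1936$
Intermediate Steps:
$U{\left(t,O \right)} = 2$ ($U{\left(t,O \right)} = 4 \cdot \frac{1}{2} = 2$)
$J = 44$ ($J = 2 \left(3^{2} + 13\right) = 2 \left(9 + 13\right) = 2 \cdot 22 = 44$)
$J^{2} = 44^{2} = 1936$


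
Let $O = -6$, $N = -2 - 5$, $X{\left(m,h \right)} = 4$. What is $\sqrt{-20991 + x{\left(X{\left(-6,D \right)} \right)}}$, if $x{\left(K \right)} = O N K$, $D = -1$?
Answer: $i \sqrt{20823} \approx 144.3 i$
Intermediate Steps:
$N = -7$ ($N = -2 - 5 = -7$)
$x{\left(K \right)} = 42 K$ ($x{\left(K \right)} = \left(-6\right) \left(-7\right) K = 42 K$)
$\sqrt{-20991 + x{\left(X{\left(-6,D \right)} \right)}} = \sqrt{-20991 + 42 \cdot 4} = \sqrt{-20991 + 168} = \sqrt{-20823} = i \sqrt{20823}$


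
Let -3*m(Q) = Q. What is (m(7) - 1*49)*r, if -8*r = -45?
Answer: -1155/4 ≈ -288.75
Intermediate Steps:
r = 45/8 (r = -⅛*(-45) = 45/8 ≈ 5.6250)
m(Q) = -Q/3
(m(7) - 1*49)*r = (-⅓*7 - 1*49)*(45/8) = (-7/3 - 49)*(45/8) = -154/3*45/8 = -1155/4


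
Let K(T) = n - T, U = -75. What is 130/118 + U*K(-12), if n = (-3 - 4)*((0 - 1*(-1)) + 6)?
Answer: 163790/59 ≈ 2776.1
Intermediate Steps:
n = -49 (n = -7*((0 + 1) + 6) = -7*(1 + 6) = -7*7 = -49)
K(T) = -49 - T
130/118 + U*K(-12) = 130/118 - 75*(-49 - 1*(-12)) = 130*(1/118) - 75*(-49 + 12) = 65/59 - 75*(-37) = 65/59 + 2775 = 163790/59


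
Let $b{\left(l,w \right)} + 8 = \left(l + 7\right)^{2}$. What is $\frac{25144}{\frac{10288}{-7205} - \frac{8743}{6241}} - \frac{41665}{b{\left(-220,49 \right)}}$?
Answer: $- \frac{51292047086246315}{5769951996003} \approx -8889.5$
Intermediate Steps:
$b{\left(l,w \right)} = -8 + \left(7 + l\right)^{2}$ ($b{\left(l,w \right)} = -8 + \left(l + 7\right)^{2} = -8 + \left(7 + l\right)^{2}$)
$\frac{25144}{\frac{10288}{-7205} - \frac{8743}{6241}} - \frac{41665}{b{\left(-220,49 \right)}} = \frac{25144}{\frac{10288}{-7205} - \frac{8743}{6241}} - \frac{41665}{-8 + \left(7 - 220\right)^{2}} = \frac{25144}{10288 \left(- \frac{1}{7205}\right) - \frac{8743}{6241}} - \frac{41665}{-8 + \left(-213\right)^{2}} = \frac{25144}{- \frac{10288}{7205} - \frac{8743}{6241}} - \frac{41665}{-8 + 45369} = \frac{25144}{- \frac{127200723}{44966405}} - \frac{41665}{45361} = 25144 \left(- \frac{44966405}{127200723}\right) - \frac{41665}{45361} = - \frac{1130635287320}{127200723} - \frac{41665}{45361} = - \frac{51292047086246315}{5769951996003}$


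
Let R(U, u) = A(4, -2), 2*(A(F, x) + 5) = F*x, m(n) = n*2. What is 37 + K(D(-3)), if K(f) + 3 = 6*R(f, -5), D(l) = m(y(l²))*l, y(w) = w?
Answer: -20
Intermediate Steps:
m(n) = 2*n
A(F, x) = -5 + F*x/2 (A(F, x) = -5 + (F*x)/2 = -5 + F*x/2)
R(U, u) = -9 (R(U, u) = -5 + (½)*4*(-2) = -5 - 4 = -9)
D(l) = 2*l³ (D(l) = (2*l²)*l = 2*l³)
K(f) = -57 (K(f) = -3 + 6*(-9) = -3 - 54 = -57)
37 + K(D(-3)) = 37 - 57 = -20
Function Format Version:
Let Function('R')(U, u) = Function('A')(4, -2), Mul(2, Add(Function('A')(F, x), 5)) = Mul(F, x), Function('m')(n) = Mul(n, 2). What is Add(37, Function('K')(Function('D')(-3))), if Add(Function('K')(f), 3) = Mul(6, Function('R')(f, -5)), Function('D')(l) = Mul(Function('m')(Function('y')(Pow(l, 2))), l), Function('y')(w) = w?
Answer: -20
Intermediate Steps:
Function('m')(n) = Mul(2, n)
Function('A')(F, x) = Add(-5, Mul(Rational(1, 2), F, x)) (Function('A')(F, x) = Add(-5, Mul(Rational(1, 2), Mul(F, x))) = Add(-5, Mul(Rational(1, 2), F, x)))
Function('R')(U, u) = -9 (Function('R')(U, u) = Add(-5, Mul(Rational(1, 2), 4, -2)) = Add(-5, -4) = -9)
Function('D')(l) = Mul(2, Pow(l, 3)) (Function('D')(l) = Mul(Mul(2, Pow(l, 2)), l) = Mul(2, Pow(l, 3)))
Function('K')(f) = -57 (Function('K')(f) = Add(-3, Mul(6, -9)) = Add(-3, -54) = -57)
Add(37, Function('K')(Function('D')(-3))) = Add(37, -57) = -20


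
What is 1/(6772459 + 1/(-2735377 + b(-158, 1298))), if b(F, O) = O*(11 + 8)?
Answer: 2710715/18358206198184 ≈ 1.4766e-7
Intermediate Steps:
b(F, O) = 19*O (b(F, O) = O*19 = 19*O)
1/(6772459 + 1/(-2735377 + b(-158, 1298))) = 1/(6772459 + 1/(-2735377 + 19*1298)) = 1/(6772459 + 1/(-2735377 + 24662)) = 1/(6772459 + 1/(-2710715)) = 1/(6772459 - 1/2710715) = 1/(18358206198184/2710715) = 2710715/18358206198184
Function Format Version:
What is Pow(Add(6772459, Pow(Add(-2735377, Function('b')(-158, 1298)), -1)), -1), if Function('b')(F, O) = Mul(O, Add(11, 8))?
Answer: Rational(2710715, 18358206198184) ≈ 1.4766e-7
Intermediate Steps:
Function('b')(F, O) = Mul(19, O) (Function('b')(F, O) = Mul(O, 19) = Mul(19, O))
Pow(Add(6772459, Pow(Add(-2735377, Function('b')(-158, 1298)), -1)), -1) = Pow(Add(6772459, Pow(Add(-2735377, Mul(19, 1298)), -1)), -1) = Pow(Add(6772459, Pow(Add(-2735377, 24662), -1)), -1) = Pow(Add(6772459, Pow(-2710715, -1)), -1) = Pow(Add(6772459, Rational(-1, 2710715)), -1) = Pow(Rational(18358206198184, 2710715), -1) = Rational(2710715, 18358206198184)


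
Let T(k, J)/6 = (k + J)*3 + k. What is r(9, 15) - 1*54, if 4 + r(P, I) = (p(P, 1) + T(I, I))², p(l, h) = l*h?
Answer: 408263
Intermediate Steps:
p(l, h) = h*l
T(k, J) = 18*J + 24*k (T(k, J) = 6*((k + J)*3 + k) = 6*((J + k)*3 + k) = 6*((3*J + 3*k) + k) = 6*(3*J + 4*k) = 18*J + 24*k)
r(P, I) = -4 + (P + 42*I)² (r(P, I) = -4 + (1*P + (18*I + 24*I))² = -4 + (P + 42*I)²)
r(9, 15) - 1*54 = (-4 + (9 + 42*15)²) - 1*54 = (-4 + (9 + 630)²) - 54 = (-4 + 639²) - 54 = (-4 + 408321) - 54 = 408317 - 54 = 408263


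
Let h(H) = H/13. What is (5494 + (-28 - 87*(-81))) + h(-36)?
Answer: 162633/13 ≈ 12510.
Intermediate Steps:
h(H) = H/13 (h(H) = H*(1/13) = H/13)
(5494 + (-28 - 87*(-81))) + h(-36) = (5494 + (-28 - 87*(-81))) + (1/13)*(-36) = (5494 + (-28 + 7047)) - 36/13 = (5494 + 7019) - 36/13 = 12513 - 36/13 = 162633/13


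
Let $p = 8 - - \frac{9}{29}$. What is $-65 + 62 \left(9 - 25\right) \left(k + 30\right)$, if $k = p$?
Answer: $- \frac{1103997}{29} \approx -38069.0$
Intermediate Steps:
$p = \frac{241}{29}$ ($p = 8 - \left(-9\right) \frac{1}{29} = 8 - - \frac{9}{29} = 8 + \frac{9}{29} = \frac{241}{29} \approx 8.3103$)
$k = \frac{241}{29} \approx 8.3103$
$-65 + 62 \left(9 - 25\right) \left(k + 30\right) = -65 + 62 \left(9 - 25\right) \left(\frac{241}{29} + 30\right) = -65 + 62 \left(\left(-16\right) \frac{1111}{29}\right) = -65 + 62 \left(- \frac{17776}{29}\right) = -65 - \frac{1102112}{29} = - \frac{1103997}{29}$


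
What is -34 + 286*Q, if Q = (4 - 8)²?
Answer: 4542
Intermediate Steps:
Q = 16 (Q = (-4)² = 16)
-34 + 286*Q = -34 + 286*16 = -34 + 4576 = 4542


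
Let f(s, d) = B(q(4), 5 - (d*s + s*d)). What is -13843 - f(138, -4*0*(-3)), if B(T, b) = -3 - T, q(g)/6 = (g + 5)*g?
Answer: -13624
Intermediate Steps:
q(g) = 6*g*(5 + g) (q(g) = 6*((g + 5)*g) = 6*((5 + g)*g) = 6*(g*(5 + g)) = 6*g*(5 + g))
f(s, d) = -219 (f(s, d) = -3 - 6*4*(5 + 4) = -3 - 6*4*9 = -3 - 1*216 = -3 - 216 = -219)
-13843 - f(138, -4*0*(-3)) = -13843 - 1*(-219) = -13843 + 219 = -13624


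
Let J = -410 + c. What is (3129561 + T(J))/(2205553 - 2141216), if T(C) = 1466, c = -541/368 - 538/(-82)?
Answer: 3131027/64337 ≈ 48.666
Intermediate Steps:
c = 76811/15088 (c = -541*1/368 - 538*(-1/82) = -541/368 + 269/41 = 76811/15088 ≈ 5.0909)
J = -6109269/15088 (J = -410 + 76811/15088 = -6109269/15088 ≈ -404.91)
(3129561 + T(J))/(2205553 - 2141216) = (3129561 + 1466)/(2205553 - 2141216) = 3131027/64337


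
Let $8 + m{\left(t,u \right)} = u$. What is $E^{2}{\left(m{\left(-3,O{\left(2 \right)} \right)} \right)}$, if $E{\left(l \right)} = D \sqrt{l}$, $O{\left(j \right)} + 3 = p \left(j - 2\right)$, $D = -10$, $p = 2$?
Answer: $-1100$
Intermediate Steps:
$O{\left(j \right)} = -7 + 2 j$ ($O{\left(j \right)} = -3 + 2 \left(j - 2\right) = -3 + 2 \left(-2 + j\right) = -3 + \left(-4 + 2 j\right) = -7 + 2 j$)
$m{\left(t,u \right)} = -8 + u$
$E{\left(l \right)} = - 10 \sqrt{l}$
$E^{2}{\left(m{\left(-3,O{\left(2 \right)} \right)} \right)} = \left(- 10 \sqrt{-8 + \left(-7 + 2 \cdot 2\right)}\right)^{2} = \left(- 10 \sqrt{-8 + \left(-7 + 4\right)}\right)^{2} = \left(- 10 \sqrt{-8 - 3}\right)^{2} = \left(- 10 \sqrt{-11}\right)^{2} = \left(- 10 i \sqrt{11}\right)^{2} = -1100$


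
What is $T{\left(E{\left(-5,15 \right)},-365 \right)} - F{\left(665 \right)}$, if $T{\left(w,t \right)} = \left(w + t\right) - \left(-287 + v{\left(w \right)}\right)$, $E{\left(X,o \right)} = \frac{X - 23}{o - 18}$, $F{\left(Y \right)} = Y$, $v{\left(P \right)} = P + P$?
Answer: $- \frac{2257}{3} \approx -752.33$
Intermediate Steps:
$v{\left(P \right)} = 2 P$
$E{\left(X,o \right)} = \frac{-23 + X}{-18 + o}$
$T{\left(w,t \right)} = 287 + t - w$ ($T{\left(w,t \right)} = \left(w + t\right) - \left(-287 + 2 w\right) = \left(t + w\right) - \left(-287 + 2 w\right) = 287 + t - w$)
$T{\left(E{\left(-5,15 \right)},-365 \right)} - F{\left(665 \right)} = \left(287 - 365 - \frac{-23 - 5}{-18 + 15}\right) - 665 = \left(287 - 365 - \frac{1}{-3} \left(-28\right)\right) - 665 = \left(287 - 365 - \left(- \frac{1}{3}\right) \left(-28\right)\right) - 665 = \left(287 - 365 - \frac{28}{3}\right) - 665 = - \frac{262}{3} - 665 = - \frac{2257}{3}$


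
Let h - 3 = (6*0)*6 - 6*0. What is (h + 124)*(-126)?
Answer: -16002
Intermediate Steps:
h = 3 (h = 3 + ((6*0)*6 - 6*0) = 3 + (0*6 + 0) = 3 + (0 + 0) = 3 + 0 = 3)
(h + 124)*(-126) = (3 + 124)*(-126) = 127*(-126) = -16002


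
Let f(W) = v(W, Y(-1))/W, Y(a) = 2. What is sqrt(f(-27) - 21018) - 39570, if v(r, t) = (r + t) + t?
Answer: -39570 + I*sqrt(1702389)/9 ≈ -39570.0 + 144.97*I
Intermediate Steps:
v(r, t) = r + 2*t
f(W) = (4 + W)/W (f(W) = (W + 2*2)/W = (W + 4)/W = (4 + W)/W)
sqrt(f(-27) - 21018) - 39570 = sqrt((4 - 27)/(-27) - 21018) - 39570 = sqrt(-1/27*(-23) - 21018) - 39570 = sqrt(23/27 - 21018) - 39570 = sqrt(-567463/27) - 39570 = I*sqrt(1702389)/9 - 39570 = -39570 + I*sqrt(1702389)/9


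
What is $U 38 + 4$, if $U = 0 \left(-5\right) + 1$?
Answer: $42$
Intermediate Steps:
$U = 1$ ($U = 0 + 1 = 1$)
$U 38 + 4 = 1 \cdot 38 + 4 = 38 + 4 = 42$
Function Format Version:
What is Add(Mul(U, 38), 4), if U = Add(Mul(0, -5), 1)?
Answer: 42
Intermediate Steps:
U = 1 (U = Add(0, 1) = 1)
Add(Mul(U, 38), 4) = Add(Mul(1, 38), 4) = Add(38, 4) = 42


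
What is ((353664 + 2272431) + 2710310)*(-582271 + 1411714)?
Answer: 4426243772415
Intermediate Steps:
((353664 + 2272431) + 2710310)*(-582271 + 1411714) = (2626095 + 2710310)*829443 = 5336405*829443 = 4426243772415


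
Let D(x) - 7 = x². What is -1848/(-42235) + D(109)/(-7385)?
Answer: -19537688/12476219 ≈ -1.5660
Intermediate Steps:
D(x) = 7 + x²
-1848/(-42235) + D(109)/(-7385) = -1848/(-42235) + (7 + 109²)/(-7385) = -1848*(-1/42235) + (7 + 11881)*(-1/7385) = 1848/42235 + 11888*(-1/7385) = 1848/42235 - 11888/7385 = -19537688/12476219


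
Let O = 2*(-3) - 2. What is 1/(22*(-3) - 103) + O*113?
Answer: -152777/169 ≈ -904.01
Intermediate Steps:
O = -8 (O = -6 - 2 = -8)
1/(22*(-3) - 103) + O*113 = 1/(22*(-3) - 103) - 8*113 = 1/(-66 - 103) - 904 = 1/(-169) - 904 = -1/169 - 904 = -152777/169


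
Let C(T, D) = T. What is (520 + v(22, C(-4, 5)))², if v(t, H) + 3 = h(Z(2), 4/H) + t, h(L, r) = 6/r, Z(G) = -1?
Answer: 284089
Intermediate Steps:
v(t, H) = -3 + t + 3*H/2 (v(t, H) = -3 + (6/((4/H)) + t) = -3 + (6*(H/4) + t) = -3 + (3*H/2 + t) = -3 + (t + 3*H/2) = -3 + t + 3*H/2)
(520 + v(22, C(-4, 5)))² = (520 + (-3 + 22 + (3/2)*(-4)))² = (520 + (-3 + 22 - 6))² = (520 + 13)² = 533² = 284089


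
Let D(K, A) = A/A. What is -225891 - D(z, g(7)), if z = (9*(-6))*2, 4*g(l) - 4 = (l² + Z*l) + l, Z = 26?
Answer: -225892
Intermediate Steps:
g(l) = 1 + l²/4 + 27*l/4 (g(l) = 1 + ((l² + 26*l) + l)/4 = 1 + (l² + 27*l)/4 = 1 + (l²/4 + 27*l/4) = 1 + l²/4 + 27*l/4)
z = -108 (z = -54*2 = -108)
D(K, A) = 1
-225891 - D(z, g(7)) = -225891 - 1*1 = -225891 - 1 = -225892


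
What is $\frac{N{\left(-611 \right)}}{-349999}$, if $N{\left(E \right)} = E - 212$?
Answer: $\frac{823}{349999} \approx 0.0023514$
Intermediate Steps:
$N{\left(E \right)} = -212 + E$ ($N{\left(E \right)} = E - 212 = -212 + E$)
$\frac{N{\left(-611 \right)}}{-349999} = \frac{-212 - 611}{-349999} = \left(-823\right) \left(- \frac{1}{349999}\right) = \frac{823}{349999}$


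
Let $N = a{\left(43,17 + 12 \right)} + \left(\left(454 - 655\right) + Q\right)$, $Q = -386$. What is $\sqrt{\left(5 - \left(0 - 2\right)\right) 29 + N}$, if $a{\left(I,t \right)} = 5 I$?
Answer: $13 i \approx 13.0 i$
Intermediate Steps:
$N = -372$ ($N = 5 \cdot 43 + \left(\left(454 - 655\right) - 386\right) = 215 - 587 = -372$)
$\sqrt{\left(5 - \left(0 - 2\right)\right) 29 + N} = \sqrt{\left(5 - \left(0 - 2\right)\right) 29 - 372} = \sqrt{\left(5 - -2\right) 29 - 372} = \sqrt{\left(5 + 2\right) 29 - 372} = \sqrt{7 \cdot 29 - 372} = \sqrt{203 - 372} = \sqrt{-169} = 13 i$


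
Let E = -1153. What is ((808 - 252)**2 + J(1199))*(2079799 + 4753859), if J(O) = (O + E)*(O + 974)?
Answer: 2795608485852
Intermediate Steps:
J(O) = (-1153 + O)*(974 + O) (J(O) = (O - 1153)*(O + 974) = (-1153 + O)*(974 + O))
((808 - 252)**2 + J(1199))*(2079799 + 4753859) = ((808 - 252)**2 + (-1123022 + 1199**2 - 179*1199))*(2079799 + 4753859) = (556**2 + (-1123022 + 1437601 - 214621))*6833658 = (309136 + 99958)*6833658 = 409094*6833658 = 2795608485852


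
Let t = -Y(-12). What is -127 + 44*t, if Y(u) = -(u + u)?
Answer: -1183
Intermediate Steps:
Y(u) = -2*u
t = -24 (t = -(-2)*(-12) = -1*24 = -24)
-127 + 44*t = -127 + 44*(-24) = -127 - 1056 = -1183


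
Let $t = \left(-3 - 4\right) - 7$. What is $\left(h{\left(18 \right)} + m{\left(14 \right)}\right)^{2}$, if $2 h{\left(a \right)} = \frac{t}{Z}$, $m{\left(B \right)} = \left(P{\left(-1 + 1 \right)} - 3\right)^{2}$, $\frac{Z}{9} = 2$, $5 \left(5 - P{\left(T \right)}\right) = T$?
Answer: $\frac{4225}{324} \approx 13.04$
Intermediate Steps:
$P{\left(T \right)} = 5 - \frac{T}{5}$
$t = -14$ ($t = -7 - 7 = -14$)
$Z = 18$ ($Z = 9 \cdot 2 = 18$)
$m{\left(B \right)} = 4$ ($m{\left(B \right)} = \left(\left(5 - \frac{-1 + 1}{5}\right) - 3\right)^{2} = \left(\left(5 - 0\right) - 3\right)^{2} = \left(\left(5 + 0\right) - 3\right)^{2} = \left(5 - 3\right)^{2} = 2^{2} = 4$)
$h{\left(a \right)} = - \frac{7}{18}$ ($h{\left(a \right)} = \frac{\left(-14\right) \frac{1}{18}}{2} = \frac{1}{2} \left(- \frac{7}{9}\right) = - \frac{7}{18}$)
$\left(h{\left(18 \right)} + m{\left(14 \right)}\right)^{2} = \left(- \frac{7}{18} + 4\right)^{2} = \left(\frac{65}{18}\right)^{2} = \frac{4225}{324}$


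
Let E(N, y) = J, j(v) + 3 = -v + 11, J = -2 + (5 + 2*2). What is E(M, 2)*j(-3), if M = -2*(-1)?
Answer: 77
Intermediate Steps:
M = 2
J = 7 (J = -2 + (5 + 4) = -2 + 9 = 7)
j(v) = 8 - v (j(v) = -3 + (-v + 11) = -3 + (11 - v) = 8 - v)
E(N, y) = 7
E(M, 2)*j(-3) = 7*(8 - 1*(-3)) = 7*(8 + 3) = 7*11 = 77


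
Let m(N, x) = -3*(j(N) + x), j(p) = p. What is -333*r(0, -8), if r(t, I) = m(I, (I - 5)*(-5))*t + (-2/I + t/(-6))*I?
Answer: 666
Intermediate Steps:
m(N, x) = -3*N - 3*x (m(N, x) = -3*(N + x) = -3*N - 3*x)
r(t, I) = I*(-2/I - t/6) + t*(-75 + 12*I) (r(t, I) = (-3*I - 3*(I - 5)*(-5))*t + (-2/I + t/(-6))*I = (-3*I - 3*(-5 + I)*(-5))*t + (-2/I + t*(-1/6))*I = (-3*I - 3*(25 - 5*I))*t + (-2/I - t/6)*I = (-3*I + (-75 + 15*I))*t + I*(-2/I - t/6) = (-75 + 12*I)*t + I*(-2/I - t/6) = t*(-75 + 12*I) + I*(-2/I - t/6) = I*(-2/I - t/6) + t*(-75 + 12*I))
-333*r(0, -8) = -333*(-2 - 75*0 + (71/6)*(-8)*0) = -333*(-2 + 0 + 0) = -333*(-2) = 666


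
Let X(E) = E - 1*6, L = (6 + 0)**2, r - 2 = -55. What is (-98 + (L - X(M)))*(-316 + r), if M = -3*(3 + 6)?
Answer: 10701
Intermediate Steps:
r = -53 (r = 2 - 55 = -53)
M = -27 (M = -3*9 = -27)
L = 36 (L = 6**2 = 36)
X(E) = -6 + E (X(E) = E - 6 = -6 + E)
(-98 + (L - X(M)))*(-316 + r) = (-98 + (36 - (-6 - 27)))*(-316 - 53) = (-98 + (36 - 1*(-33)))*(-369) = (-98 + (36 + 33))*(-369) = (-98 + 69)*(-369) = -29*(-369) = 10701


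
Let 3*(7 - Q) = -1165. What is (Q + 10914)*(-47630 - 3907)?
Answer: -582849112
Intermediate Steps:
Q = 1186/3 (Q = 7 - 1/3*(-1165) = 7 + 1165/3 = 1186/3 ≈ 395.33)
(Q + 10914)*(-47630 - 3907) = (1186/3 + 10914)*(-47630 - 3907) = (33928/3)*(-51537) = -582849112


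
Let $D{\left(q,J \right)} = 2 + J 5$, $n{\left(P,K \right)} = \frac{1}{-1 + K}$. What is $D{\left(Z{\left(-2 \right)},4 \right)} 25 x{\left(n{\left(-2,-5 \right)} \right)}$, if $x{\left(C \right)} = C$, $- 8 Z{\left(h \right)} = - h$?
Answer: $- \frac{275}{3} \approx -91.667$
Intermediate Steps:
$Z{\left(h \right)} = \frac{h}{8}$ ($Z{\left(h \right)} = - \frac{\left(-1\right) h}{8} = \frac{h}{8}$)
$D{\left(q,J \right)} = 2 + 5 J$
$D{\left(Z{\left(-2 \right)},4 \right)} 25 x{\left(n{\left(-2,-5 \right)} \right)} = \frac{\left(2 + 5 \cdot 4\right) 25}{-1 - 5} = \frac{\left(2 + 20\right) 25}{-6} = 22 \cdot 25 \left(- \frac{1}{6}\right) = 550 \left(- \frac{1}{6}\right) = - \frac{275}{3}$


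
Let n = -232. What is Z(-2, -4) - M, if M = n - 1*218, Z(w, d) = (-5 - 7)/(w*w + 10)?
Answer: 3144/7 ≈ 449.14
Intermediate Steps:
Z(w, d) = -12/(10 + w**2) (Z(w, d) = -12/(w**2 + 10) = -12/(10 + w**2))
M = -450 (M = -232 - 1*218 = -232 - 218 = -450)
Z(-2, -4) - M = -12/(10 + (-2)**2) - 1*(-450) = -12/(10 + 4) + 450 = -12/14 + 450 = -12*1/14 + 450 = -6/7 + 450 = 3144/7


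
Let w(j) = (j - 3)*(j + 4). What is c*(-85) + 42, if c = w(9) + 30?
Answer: -9138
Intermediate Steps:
w(j) = (-3 + j)*(4 + j)
c = 108 (c = (-12 + 9 + 9²) + 30 = (-12 + 9 + 81) + 30 = 78 + 30 = 108)
c*(-85) + 42 = 108*(-85) + 42 = -9180 + 42 = -9138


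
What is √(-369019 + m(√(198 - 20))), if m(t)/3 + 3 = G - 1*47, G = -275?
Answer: I*√369994 ≈ 608.27*I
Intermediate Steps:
m(t) = -975 (m(t) = -9 + 3*(-275 - 1*47) = -9 + 3*(-275 - 47) = -9 + 3*(-322) = -9 - 966 = -975)
√(-369019 + m(√(198 - 20))) = √(-369019 - 975) = √(-369994) = I*√369994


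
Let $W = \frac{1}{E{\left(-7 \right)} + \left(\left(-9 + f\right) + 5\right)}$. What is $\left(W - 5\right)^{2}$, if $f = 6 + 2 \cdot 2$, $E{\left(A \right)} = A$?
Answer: $36$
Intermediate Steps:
$f = 10$ ($f = 6 + 4 = 10$)
$W = -1$ ($W = \frac{1}{-7 + \left(\left(-9 + 10\right) + 5\right)} = \frac{1}{-7 + \left(1 + 5\right)} = \frac{1}{-7 + 6} = \frac{1}{-1} = -1$)
$\left(W - 5\right)^{2} = \left(-1 - 5\right)^{2} = \left(-6\right)^{2} = 36$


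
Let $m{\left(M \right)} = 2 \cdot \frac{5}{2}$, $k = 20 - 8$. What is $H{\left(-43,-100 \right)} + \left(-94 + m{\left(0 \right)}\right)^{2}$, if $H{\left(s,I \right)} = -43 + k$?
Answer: $7890$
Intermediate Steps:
$k = 12$
$m{\left(M \right)} = 5$ ($m{\left(M \right)} = 2 \cdot 5 \cdot \frac{1}{2} = 2 \cdot \frac{5}{2} = 5$)
$H{\left(s,I \right)} = -31$ ($H{\left(s,I \right)} = -43 + 12 = -31$)
$H{\left(-43,-100 \right)} + \left(-94 + m{\left(0 \right)}\right)^{2} = -31 + \left(-94 + 5\right)^{2} = -31 + \left(-89\right)^{2} = -31 + 7921 = 7890$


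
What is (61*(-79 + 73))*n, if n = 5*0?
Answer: 0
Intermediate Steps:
n = 0
(61*(-79 + 73))*n = (61*(-79 + 73))*0 = (61*(-6))*0 = -366*0 = 0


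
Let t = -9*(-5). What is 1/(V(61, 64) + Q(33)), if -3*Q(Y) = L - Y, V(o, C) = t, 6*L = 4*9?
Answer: 1/54 ≈ 0.018519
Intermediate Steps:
t = 45
L = 6 (L = (4*9)/6 = (⅙)*36 = 6)
V(o, C) = 45
Q(Y) = -2 + Y/3 (Q(Y) = -(6 - Y)/3 = -2 + Y/3)
1/(V(61, 64) + Q(33)) = 1/(45 + (-2 + (⅓)*33)) = 1/(45 + (-2 + 11)) = 1/(45 + 9) = 1/54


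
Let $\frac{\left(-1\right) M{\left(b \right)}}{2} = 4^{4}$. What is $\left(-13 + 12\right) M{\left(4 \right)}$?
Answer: $512$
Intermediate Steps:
$M{\left(b \right)} = -512$ ($M{\left(b \right)} = - 2 \cdot 4^{4} = \left(-2\right) 256 = -512$)
$\left(-13 + 12\right) M{\left(4 \right)} = \left(-13 + 12\right) \left(-512\right) = \left(-1\right) \left(-512\right) = 512$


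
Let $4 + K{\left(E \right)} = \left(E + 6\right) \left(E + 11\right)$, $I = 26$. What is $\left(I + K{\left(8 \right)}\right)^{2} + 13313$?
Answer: $96257$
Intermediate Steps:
$K{\left(E \right)} = -4 + \left(6 + E\right) \left(11 + E\right)$ ($K{\left(E \right)} = -4 + \left(E + 6\right) \left(E + 11\right) = -4 + \left(6 + E\right) \left(11 + E\right)$)
$\left(I + K{\left(8 \right)}\right)^{2} + 13313 = \left(26 + \left(62 + 8^{2} + 17 \cdot 8\right)\right)^{2} + 13313 = \left(26 + \left(62 + 64 + 136\right)\right)^{2} + 13313 = \left(26 + 262\right)^{2} + 13313 = 288^{2} + 13313 = 82944 + 13313 = 96257$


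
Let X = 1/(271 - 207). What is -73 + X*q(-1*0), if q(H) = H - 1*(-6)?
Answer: -2333/32 ≈ -72.906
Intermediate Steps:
q(H) = 6 + H (q(H) = H + 6 = 6 + H)
X = 1/64 ≈ 0.015625
-73 + X*q(-1*0) = -73 + (6 - 1*0)/64 = -73 + (6 + 0)/64 = -73 + (1/64)*6 = -73 + 3/32 = -2333/32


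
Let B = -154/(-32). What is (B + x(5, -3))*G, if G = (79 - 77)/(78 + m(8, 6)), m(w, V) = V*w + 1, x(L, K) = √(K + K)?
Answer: 77/1016 + 2*I*√6/127 ≈ 0.075787 + 0.038575*I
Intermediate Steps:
x(L, K) = √2*√K (x(L, K) = √(2*K) = √2*√K)
m(w, V) = 1 + V*w
B = 77/16 (B = -154*(-1/32) = 77/16 ≈ 4.8125)
G = 2/127 (G = (79 - 77)/(78 + (1 + 6*8)) = 2/(78 + (1 + 48)) = 2/(78 + 49) = 2/127 ≈ 0.015748)
(B + x(5, -3))*G = (77/16 + √2*√(-3))*(2/127) = (77/16 + √2*(I*√3))*(2/127) = (77/16 + I*√6)*(2/127) = 77/1016 + 2*I*√6/127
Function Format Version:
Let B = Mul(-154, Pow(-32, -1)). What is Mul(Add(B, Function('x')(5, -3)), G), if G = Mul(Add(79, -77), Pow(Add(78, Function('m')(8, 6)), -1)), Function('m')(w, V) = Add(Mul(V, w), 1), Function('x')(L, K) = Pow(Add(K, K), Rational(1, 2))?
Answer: Add(Rational(77, 1016), Mul(Rational(2, 127), I, Pow(6, Rational(1, 2)))) ≈ Add(0.075787, Mul(0.038575, I))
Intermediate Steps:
Function('x')(L, K) = Mul(Pow(2, Rational(1, 2)), Pow(K, Rational(1, 2))) (Function('x')(L, K) = Pow(Mul(2, K), Rational(1, 2)) = Mul(Pow(2, Rational(1, 2)), Pow(K, Rational(1, 2))))
Function('m')(w, V) = Add(1, Mul(V, w))
B = Rational(77, 16) (B = Mul(-154, Rational(-1, 32)) = Rational(77, 16) ≈ 4.8125)
G = Rational(2, 127) (G = Mul(Add(79, -77), Pow(Add(78, Add(1, Mul(6, 8))), -1)) = Mul(2, Pow(Add(78, Add(1, 48)), -1)) = Mul(2, Pow(Add(78, 49), -1)) = Mul(2, Pow(127, -1)) = Mul(2, Rational(1, 127)) = Rational(2, 127) ≈ 0.015748)
Mul(Add(B, Function('x')(5, -3)), G) = Mul(Add(Rational(77, 16), Mul(Pow(2, Rational(1, 2)), Pow(-3, Rational(1, 2)))), Rational(2, 127)) = Mul(Add(Rational(77, 16), Mul(Pow(2, Rational(1, 2)), Mul(I, Pow(3, Rational(1, 2))))), Rational(2, 127)) = Mul(Add(Rational(77, 16), Mul(I, Pow(6, Rational(1, 2)))), Rational(2, 127)) = Add(Rational(77, 1016), Mul(Rational(2, 127), I, Pow(6, Rational(1, 2))))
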